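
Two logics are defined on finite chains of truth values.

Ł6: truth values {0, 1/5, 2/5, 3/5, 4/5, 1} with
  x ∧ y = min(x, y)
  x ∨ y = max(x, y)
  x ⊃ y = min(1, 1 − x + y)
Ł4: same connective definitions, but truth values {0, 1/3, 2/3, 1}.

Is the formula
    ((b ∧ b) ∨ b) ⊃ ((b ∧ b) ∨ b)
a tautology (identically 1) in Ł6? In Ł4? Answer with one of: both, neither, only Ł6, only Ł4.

In Ł6: every assignment gives 1 — tautology.
In Ł4: every assignment gives 1 — tautology.

both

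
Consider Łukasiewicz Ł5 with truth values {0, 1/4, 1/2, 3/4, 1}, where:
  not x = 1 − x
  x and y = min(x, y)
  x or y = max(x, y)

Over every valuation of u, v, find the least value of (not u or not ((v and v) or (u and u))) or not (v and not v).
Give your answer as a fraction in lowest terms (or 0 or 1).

1/2

Take u = 1/2, v = 1/2:
not u = not 1/2 = 1/2
v and v = 1/2 and 1/2 = 1/2
u and u = 1/2 and 1/2 = 1/2
(v and v) or (u and u) = 1/2 or 1/2 = 1/2
not ((v and v) or (u and u)) = not 1/2 = 1/2
not u or not ((v and v) or (u and u)) = 1/2 or 1/2 = 1/2
not v = not 1/2 = 1/2
v and not v = 1/2 and 1/2 = 1/2
not (v and not v) = not 1/2 = 1/2
(not u or not ((v and v) or (u and u))) or not (v and not v) = 1/2 or 1/2 = 1/2
No assignment yields a value below 1/2, so this is the minimum.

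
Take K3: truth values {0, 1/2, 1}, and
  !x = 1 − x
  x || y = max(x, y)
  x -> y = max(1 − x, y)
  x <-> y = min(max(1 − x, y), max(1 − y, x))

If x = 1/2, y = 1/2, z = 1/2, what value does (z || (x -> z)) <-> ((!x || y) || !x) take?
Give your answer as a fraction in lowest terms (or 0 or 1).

x -> z = 1/2 -> 1/2 = 1/2
z || (x -> z) = 1/2 || 1/2 = 1/2
!x = !1/2 = 1/2
!x || y = 1/2 || 1/2 = 1/2
!x = !1/2 = 1/2
(!x || y) || !x = 1/2 || 1/2 = 1/2
(z || (x -> z)) <-> ((!x || y) || !x) = 1/2 <-> 1/2 = 1/2

1/2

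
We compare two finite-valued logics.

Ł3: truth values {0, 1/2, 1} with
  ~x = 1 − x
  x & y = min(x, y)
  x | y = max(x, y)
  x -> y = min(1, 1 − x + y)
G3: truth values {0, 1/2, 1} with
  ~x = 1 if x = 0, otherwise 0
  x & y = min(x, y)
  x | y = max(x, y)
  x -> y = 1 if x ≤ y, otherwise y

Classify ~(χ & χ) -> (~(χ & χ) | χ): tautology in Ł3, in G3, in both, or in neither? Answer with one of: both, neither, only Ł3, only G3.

In Ł3: every assignment gives 1 — tautology.
In G3: every assignment gives 1 — tautology.

both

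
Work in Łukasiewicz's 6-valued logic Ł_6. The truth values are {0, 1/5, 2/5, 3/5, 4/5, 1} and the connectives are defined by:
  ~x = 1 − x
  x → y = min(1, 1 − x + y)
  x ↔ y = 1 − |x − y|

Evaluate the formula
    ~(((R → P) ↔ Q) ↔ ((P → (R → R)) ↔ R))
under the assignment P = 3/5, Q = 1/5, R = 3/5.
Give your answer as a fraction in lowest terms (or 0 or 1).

2/5

R → P = 3/5 → 3/5 = 1
(R → P) ↔ Q = 1 ↔ 1/5 = 1/5
R → R = 3/5 → 3/5 = 1
P → (R → R) = 3/5 → 1 = 1
(P → (R → R)) ↔ R = 1 ↔ 3/5 = 3/5
((R → P) ↔ Q) ↔ ((P → (R → R)) ↔ R) = 1/5 ↔ 3/5 = 3/5
~(((R → P) ↔ Q) ↔ ((P → (R → R)) ↔ R)) = ~3/5 = 2/5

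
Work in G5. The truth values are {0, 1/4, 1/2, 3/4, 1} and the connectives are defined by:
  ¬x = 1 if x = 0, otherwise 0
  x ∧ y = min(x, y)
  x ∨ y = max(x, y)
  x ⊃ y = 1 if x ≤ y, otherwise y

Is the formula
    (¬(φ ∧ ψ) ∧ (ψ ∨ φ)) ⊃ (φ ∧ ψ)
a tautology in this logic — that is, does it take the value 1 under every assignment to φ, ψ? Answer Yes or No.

No

Counterexample: take φ = 0, ψ = 1/4.
φ ∧ ψ = 0 ∧ 1/4 = 0
¬(φ ∧ ψ) = ¬0 = 1
ψ ∨ φ = 1/4 ∨ 0 = 1/4
¬(φ ∧ ψ) ∧ (ψ ∨ φ) = 1 ∧ 1/4 = 1/4
φ ∧ ψ = 0 ∧ 1/4 = 0
(¬(φ ∧ ψ) ∧ (ψ ∨ φ)) ⊃ (φ ∧ ψ) = 1/4 ⊃ 0 = 0
This gives 0 ≠ 1.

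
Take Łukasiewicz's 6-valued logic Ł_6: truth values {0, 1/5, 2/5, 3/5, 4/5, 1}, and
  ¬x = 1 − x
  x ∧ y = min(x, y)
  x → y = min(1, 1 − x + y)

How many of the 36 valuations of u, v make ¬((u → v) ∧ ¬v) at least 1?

7

value 1: 7 assignments (counts)
value 4/5: 8 assignments
value 3/5: 9 assignments
value 2/5: 7 assignments
value 1/5: 4 assignments
value 0: 1 assignment
So 7 of the 36 assignments meet the threshold.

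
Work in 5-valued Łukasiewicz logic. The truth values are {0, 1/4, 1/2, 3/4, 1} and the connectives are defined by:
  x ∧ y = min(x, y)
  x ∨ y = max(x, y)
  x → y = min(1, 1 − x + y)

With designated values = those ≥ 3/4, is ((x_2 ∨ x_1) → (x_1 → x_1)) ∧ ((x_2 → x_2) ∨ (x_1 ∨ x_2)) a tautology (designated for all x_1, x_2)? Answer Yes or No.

At x_1 = 1, x_2 = 3/4, for instance:
x_2 ∨ x_1 = 3/4 ∨ 1 = 1
x_1 → x_1 = 1 → 1 = 1
(x_2 ∨ x_1) → (x_1 → x_1) = 1 → 1 = 1
x_2 → x_2 = 3/4 → 3/4 = 1
x_1 ∨ x_2 = 1 ∨ 3/4 = 1
(x_2 → x_2) ∨ (x_1 ∨ x_2) = 1 ∨ 1 = 1
((x_2 ∨ x_1) → (x_1 → x_1)) ∧ ((x_2 → x_2) ∨ (x_1 ∨ x_2)) = 1 ∧ 1 = 1
and checking the remaining 24 assignments likewise gives ≥ 3/4 in every case.

Yes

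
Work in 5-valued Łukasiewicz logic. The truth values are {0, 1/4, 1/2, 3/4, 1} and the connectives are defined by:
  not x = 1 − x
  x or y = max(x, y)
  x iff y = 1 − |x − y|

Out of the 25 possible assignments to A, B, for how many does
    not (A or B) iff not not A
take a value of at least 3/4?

9

value 1: 5 assignments (counts)
value 3/4: 4 assignments (counts)
value 1/2: 8 assignments
value 1/4: 2 assignments
value 0: 6 assignments
So 9 of the 25 assignments meet the threshold.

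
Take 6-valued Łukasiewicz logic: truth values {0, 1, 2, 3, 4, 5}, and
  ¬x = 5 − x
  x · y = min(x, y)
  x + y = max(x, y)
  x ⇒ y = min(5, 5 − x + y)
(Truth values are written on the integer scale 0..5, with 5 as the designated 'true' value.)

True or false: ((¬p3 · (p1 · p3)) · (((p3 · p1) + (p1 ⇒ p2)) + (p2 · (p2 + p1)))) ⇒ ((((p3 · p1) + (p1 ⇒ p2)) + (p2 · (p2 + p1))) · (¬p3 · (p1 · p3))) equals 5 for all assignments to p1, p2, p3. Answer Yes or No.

Yes

At p1 = 2, p2 = 0, p3 = 2, for instance:
¬p3 = ¬2 = 3
p1 · p3 = 2 · 2 = 2
¬p3 · (p1 · p3) = 3 · 2 = 2
p3 · p1 = 2 · 2 = 2
p1 ⇒ p2 = 2 ⇒ 0 = 3
(p3 · p1) + (p1 ⇒ p2) = 2 + 3 = 3
p2 + p1 = 0 + 2 = 2
p2 · (p2 + p1) = 0 · 2 = 0
((p3 · p1) + (p1 ⇒ p2)) + (p2 · (p2 + p1)) = 3 + 0 = 3
(¬p3 · (p1 · p3)) · (((p3 · p1) + (p1 ⇒ p2)) + (p2 · (p2 + p1))) = 2 · 3 = 2
(((p3 · p1) + (p1 ⇒ p2)) + (p2 · (p2 + p1))) · (¬p3 · (p1 · p3)) = 3 · 2 = 2
((¬p3 · (p1 · p3)) · (((p3 · p1) + (p1 ⇒ p2)) + (p2 · (p2 + p1)))) ⇒ ((((p3 · p1) + (p1 ⇒ p2)) + (p2 · (p2 + p1))) · (¬p3 · (p1 · p3))) = 2 ⇒ 2 = 5
and checking the remaining 215 assignments likewise gives ≥ 5 in every case.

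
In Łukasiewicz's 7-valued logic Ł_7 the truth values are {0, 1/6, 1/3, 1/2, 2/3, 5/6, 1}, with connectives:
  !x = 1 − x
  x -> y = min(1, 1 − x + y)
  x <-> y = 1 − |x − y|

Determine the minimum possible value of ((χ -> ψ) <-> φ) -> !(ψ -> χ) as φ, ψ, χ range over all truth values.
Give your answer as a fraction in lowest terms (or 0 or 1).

Take φ = 0, ψ = 0, χ = 1:
χ -> ψ = 1 -> 0 = 0
(χ -> ψ) <-> φ = 0 <-> 0 = 1
ψ -> χ = 0 -> 1 = 1
!(ψ -> χ) = !1 = 0
((χ -> ψ) <-> φ) -> !(ψ -> χ) = 1 -> 0 = 0
No assignment yields a value below 0, so this is the minimum.

0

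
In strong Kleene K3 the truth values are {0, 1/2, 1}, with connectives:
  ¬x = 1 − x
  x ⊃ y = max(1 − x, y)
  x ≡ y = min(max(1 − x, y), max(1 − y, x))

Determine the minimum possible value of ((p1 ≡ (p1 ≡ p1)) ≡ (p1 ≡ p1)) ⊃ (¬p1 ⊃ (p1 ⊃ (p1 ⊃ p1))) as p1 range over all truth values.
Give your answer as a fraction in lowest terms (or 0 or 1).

Take p1 = 1/2:
p1 ≡ p1 = 1/2 ≡ 1/2 = 1/2
p1 ≡ (p1 ≡ p1) = 1/2 ≡ 1/2 = 1/2
p1 ≡ p1 = 1/2 ≡ 1/2 = 1/2
(p1 ≡ (p1 ≡ p1)) ≡ (p1 ≡ p1) = 1/2 ≡ 1/2 = 1/2
¬p1 = ¬1/2 = 1/2
p1 ⊃ p1 = 1/2 ⊃ 1/2 = 1/2
p1 ⊃ (p1 ⊃ p1) = 1/2 ⊃ 1/2 = 1/2
¬p1 ⊃ (p1 ⊃ (p1 ⊃ p1)) = 1/2 ⊃ 1/2 = 1/2
((p1 ≡ (p1 ≡ p1)) ≡ (p1 ≡ p1)) ⊃ (¬p1 ⊃ (p1 ⊃ (p1 ⊃ p1))) = 1/2 ⊃ 1/2 = 1/2
No assignment yields a value below 1/2, so this is the minimum.

1/2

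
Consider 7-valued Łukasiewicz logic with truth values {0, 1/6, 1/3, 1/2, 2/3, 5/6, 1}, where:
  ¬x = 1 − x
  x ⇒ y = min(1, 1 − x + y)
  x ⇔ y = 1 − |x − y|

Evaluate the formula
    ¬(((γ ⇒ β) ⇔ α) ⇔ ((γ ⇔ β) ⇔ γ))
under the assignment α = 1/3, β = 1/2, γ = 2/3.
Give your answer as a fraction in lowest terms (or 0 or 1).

γ ⇒ β = 2/3 ⇒ 1/2 = 5/6
(γ ⇒ β) ⇔ α = 5/6 ⇔ 1/3 = 1/2
γ ⇔ β = 2/3 ⇔ 1/2 = 5/6
(γ ⇔ β) ⇔ γ = 5/6 ⇔ 2/3 = 5/6
((γ ⇒ β) ⇔ α) ⇔ ((γ ⇔ β) ⇔ γ) = 1/2 ⇔ 5/6 = 2/3
¬(((γ ⇒ β) ⇔ α) ⇔ ((γ ⇔ β) ⇔ γ)) = ¬2/3 = 1/3

1/3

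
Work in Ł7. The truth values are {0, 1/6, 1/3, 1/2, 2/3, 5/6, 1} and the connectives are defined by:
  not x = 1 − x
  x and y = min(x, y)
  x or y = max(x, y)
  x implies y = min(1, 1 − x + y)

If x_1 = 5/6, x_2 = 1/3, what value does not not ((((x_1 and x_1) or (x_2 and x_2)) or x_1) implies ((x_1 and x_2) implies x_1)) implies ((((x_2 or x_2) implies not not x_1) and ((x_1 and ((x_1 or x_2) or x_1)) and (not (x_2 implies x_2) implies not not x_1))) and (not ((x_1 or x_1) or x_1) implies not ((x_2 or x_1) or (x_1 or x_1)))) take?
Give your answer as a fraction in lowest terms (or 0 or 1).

x_1 and x_1 = 5/6 and 5/6 = 5/6
x_2 and x_2 = 1/3 and 1/3 = 1/3
(x_1 and x_1) or (x_2 and x_2) = 5/6 or 1/3 = 5/6
((x_1 and x_1) or (x_2 and x_2)) or x_1 = 5/6 or 5/6 = 5/6
x_1 and x_2 = 5/6 and 1/3 = 1/3
(x_1 and x_2) implies x_1 = 1/3 implies 5/6 = 1
(((x_1 and x_1) or (x_2 and x_2)) or x_1) implies ((x_1 and x_2) implies x_1) = 5/6 implies 1 = 1
not ((((x_1 and x_1) or (x_2 and x_2)) or x_1) implies ((x_1 and x_2) implies x_1)) = not 1 = 0
not not ((((x_1 and x_1) or (x_2 and x_2)) or x_1) implies ((x_1 and x_2) implies x_1)) = not 0 = 1
x_2 or x_2 = 1/3 or 1/3 = 1/3
not x_1 = not 5/6 = 1/6
not not x_1 = not 1/6 = 5/6
(x_2 or x_2) implies not not x_1 = 1/3 implies 5/6 = 1
x_1 or x_2 = 5/6 or 1/3 = 5/6
(x_1 or x_2) or x_1 = 5/6 or 5/6 = 5/6
x_1 and ((x_1 or x_2) or x_1) = 5/6 and 5/6 = 5/6
x_2 implies x_2 = 1/3 implies 1/3 = 1
not (x_2 implies x_2) = not 1 = 0
not x_1 = not 5/6 = 1/6
not not x_1 = not 1/6 = 5/6
not (x_2 implies x_2) implies not not x_1 = 0 implies 5/6 = 1
(x_1 and ((x_1 or x_2) or x_1)) and (not (x_2 implies x_2) implies not not x_1) = 5/6 and 1 = 5/6
((x_2 or x_2) implies not not x_1) and ((x_1 and ((x_1 or x_2) or x_1)) and (not (x_2 implies x_2) implies not not x_1)) = 1 and 5/6 = 5/6
x_1 or x_1 = 5/6 or 5/6 = 5/6
(x_1 or x_1) or x_1 = 5/6 or 5/6 = 5/6
not ((x_1 or x_1) or x_1) = not 5/6 = 1/6
x_2 or x_1 = 1/3 or 5/6 = 5/6
x_1 or x_1 = 5/6 or 5/6 = 5/6
(x_2 or x_1) or (x_1 or x_1) = 5/6 or 5/6 = 5/6
not ((x_2 or x_1) or (x_1 or x_1)) = not 5/6 = 1/6
not ((x_1 or x_1) or x_1) implies not ((x_2 or x_1) or (x_1 or x_1)) = 1/6 implies 1/6 = 1
(((x_2 or x_2) implies not not x_1) and ((x_1 and ((x_1 or x_2) or x_1)) and (not (x_2 implies x_2) implies not not x_1))) and (not ((x_1 or x_1) or x_1) implies not ((x_2 or x_1) or (x_1 or x_1))) = 5/6 and 1 = 5/6
not not ((((x_1 and x_1) or (x_2 and x_2)) or x_1) implies ((x_1 and x_2) implies x_1)) implies ((((x_2 or x_2) implies not not x_1) and ((x_1 and ((x_1 or x_2) or x_1)) and (not (x_2 implies x_2) implies not not x_1))) and (not ((x_1 or x_1) or x_1) implies not ((x_2 or x_1) or (x_1 or x_1)))) = 1 implies 5/6 = 5/6

5/6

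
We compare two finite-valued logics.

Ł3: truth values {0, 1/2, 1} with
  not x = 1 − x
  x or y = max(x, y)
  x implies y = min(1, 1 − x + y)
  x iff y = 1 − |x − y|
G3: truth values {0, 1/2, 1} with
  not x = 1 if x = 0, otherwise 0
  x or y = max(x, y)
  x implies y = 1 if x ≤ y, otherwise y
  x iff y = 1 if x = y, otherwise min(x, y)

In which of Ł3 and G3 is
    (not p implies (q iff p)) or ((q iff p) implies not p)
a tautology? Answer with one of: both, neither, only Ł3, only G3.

In Ł3: every assignment gives 1 — tautology.
In G3: every assignment gives 1 — tautology.

both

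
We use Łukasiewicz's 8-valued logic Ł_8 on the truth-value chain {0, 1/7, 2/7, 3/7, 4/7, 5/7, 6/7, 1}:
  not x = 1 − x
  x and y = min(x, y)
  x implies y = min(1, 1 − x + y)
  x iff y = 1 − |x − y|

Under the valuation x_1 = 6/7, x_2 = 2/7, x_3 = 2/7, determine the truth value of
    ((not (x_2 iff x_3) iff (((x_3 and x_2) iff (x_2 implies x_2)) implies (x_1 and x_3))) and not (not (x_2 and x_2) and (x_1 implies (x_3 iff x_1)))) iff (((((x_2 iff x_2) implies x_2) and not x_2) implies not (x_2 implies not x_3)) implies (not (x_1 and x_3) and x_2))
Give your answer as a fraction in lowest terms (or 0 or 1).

3/7

x_2 iff x_3 = 2/7 iff 2/7 = 1
not (x_2 iff x_3) = not 1 = 0
x_3 and x_2 = 2/7 and 2/7 = 2/7
x_2 implies x_2 = 2/7 implies 2/7 = 1
(x_3 and x_2) iff (x_2 implies x_2) = 2/7 iff 1 = 2/7
x_1 and x_3 = 6/7 and 2/7 = 2/7
((x_3 and x_2) iff (x_2 implies x_2)) implies (x_1 and x_3) = 2/7 implies 2/7 = 1
not (x_2 iff x_3) iff (((x_3 and x_2) iff (x_2 implies x_2)) implies (x_1 and x_3)) = 0 iff 1 = 0
x_2 and x_2 = 2/7 and 2/7 = 2/7
not (x_2 and x_2) = not 2/7 = 5/7
x_3 iff x_1 = 2/7 iff 6/7 = 3/7
x_1 implies (x_3 iff x_1) = 6/7 implies 3/7 = 4/7
not (x_2 and x_2) and (x_1 implies (x_3 iff x_1)) = 5/7 and 4/7 = 4/7
not (not (x_2 and x_2) and (x_1 implies (x_3 iff x_1))) = not 4/7 = 3/7
(not (x_2 iff x_3) iff (((x_3 and x_2) iff (x_2 implies x_2)) implies (x_1 and x_3))) and not (not (x_2 and x_2) and (x_1 implies (x_3 iff x_1))) = 0 and 3/7 = 0
x_2 iff x_2 = 2/7 iff 2/7 = 1
(x_2 iff x_2) implies x_2 = 1 implies 2/7 = 2/7
not x_2 = not 2/7 = 5/7
((x_2 iff x_2) implies x_2) and not x_2 = 2/7 and 5/7 = 2/7
not x_3 = not 2/7 = 5/7
x_2 implies not x_3 = 2/7 implies 5/7 = 1
not (x_2 implies not x_3) = not 1 = 0
(((x_2 iff x_2) implies x_2) and not x_2) implies not (x_2 implies not x_3) = 2/7 implies 0 = 5/7
x_1 and x_3 = 6/7 and 2/7 = 2/7
not (x_1 and x_3) = not 2/7 = 5/7
not (x_1 and x_3) and x_2 = 5/7 and 2/7 = 2/7
((((x_2 iff x_2) implies x_2) and not x_2) implies not (x_2 implies not x_3)) implies (not (x_1 and x_3) and x_2) = 5/7 implies 2/7 = 4/7
((not (x_2 iff x_3) iff (((x_3 and x_2) iff (x_2 implies x_2)) implies (x_1 and x_3))) and not (not (x_2 and x_2) and (x_1 implies (x_3 iff x_1)))) iff (((((x_2 iff x_2) implies x_2) and not x_2) implies not (x_2 implies not x_3)) implies (not (x_1 and x_3) and x_2)) = 0 iff 4/7 = 3/7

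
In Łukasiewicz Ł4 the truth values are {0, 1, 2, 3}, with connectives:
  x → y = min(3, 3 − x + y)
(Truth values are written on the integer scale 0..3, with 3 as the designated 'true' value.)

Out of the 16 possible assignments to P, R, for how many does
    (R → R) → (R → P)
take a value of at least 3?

10

P = 0, R = 0 ↦ 3  ≥
P = 0, R = 1 ↦ 2  <
P = 0, R = 2 ↦ 1  <
P = 0, R = 3 ↦ 0  <
P = 1, R = 0 ↦ 3  ≥
P = 1, R = 1 ↦ 3  ≥
P = 1, R = 2 ↦ 2  <
P = 1, R = 3 ↦ 1  <
P = 2, R = 0 ↦ 3  ≥
P = 2, R = 1 ↦ 3  ≥
P = 2, R = 2 ↦ 3  ≥
P = 2, R = 3 ↦ 2  <
P = 3, R = 0 ↦ 3  ≥
P = 3, R = 1 ↦ 3  ≥
P = 3, R = 2 ↦ 3  ≥
P = 3, R = 3 ↦ 3  ≥
So 10 of the 16 assignments meet the threshold.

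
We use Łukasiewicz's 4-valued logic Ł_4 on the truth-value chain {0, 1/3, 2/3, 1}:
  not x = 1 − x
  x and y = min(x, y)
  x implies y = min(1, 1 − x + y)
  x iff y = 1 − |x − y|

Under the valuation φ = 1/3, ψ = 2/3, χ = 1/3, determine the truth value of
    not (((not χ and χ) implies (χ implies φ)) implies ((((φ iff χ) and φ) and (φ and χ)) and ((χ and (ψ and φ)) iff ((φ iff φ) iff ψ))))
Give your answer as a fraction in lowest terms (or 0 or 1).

not χ = not 1/3 = 2/3
not χ and χ = 2/3 and 1/3 = 1/3
χ implies φ = 1/3 implies 1/3 = 1
(not χ and χ) implies (χ implies φ) = 1/3 implies 1 = 1
φ iff χ = 1/3 iff 1/3 = 1
(φ iff χ) and φ = 1 and 1/3 = 1/3
φ and χ = 1/3 and 1/3 = 1/3
((φ iff χ) and φ) and (φ and χ) = 1/3 and 1/3 = 1/3
ψ and φ = 2/3 and 1/3 = 1/3
χ and (ψ and φ) = 1/3 and 1/3 = 1/3
φ iff φ = 1/3 iff 1/3 = 1
(φ iff φ) iff ψ = 1 iff 2/3 = 2/3
(χ and (ψ and φ)) iff ((φ iff φ) iff ψ) = 1/3 iff 2/3 = 2/3
(((φ iff χ) and φ) and (φ and χ)) and ((χ and (ψ and φ)) iff ((φ iff φ) iff ψ)) = 1/3 and 2/3 = 1/3
((not χ and χ) implies (χ implies φ)) implies ((((φ iff χ) and φ) and (φ and χ)) and ((χ and (ψ and φ)) iff ((φ iff φ) iff ψ))) = 1 implies 1/3 = 1/3
not (((not χ and χ) implies (χ implies φ)) implies ((((φ iff χ) and φ) and (φ and χ)) and ((χ and (ψ and φ)) iff ((φ iff φ) iff ψ)))) = not 1/3 = 2/3

2/3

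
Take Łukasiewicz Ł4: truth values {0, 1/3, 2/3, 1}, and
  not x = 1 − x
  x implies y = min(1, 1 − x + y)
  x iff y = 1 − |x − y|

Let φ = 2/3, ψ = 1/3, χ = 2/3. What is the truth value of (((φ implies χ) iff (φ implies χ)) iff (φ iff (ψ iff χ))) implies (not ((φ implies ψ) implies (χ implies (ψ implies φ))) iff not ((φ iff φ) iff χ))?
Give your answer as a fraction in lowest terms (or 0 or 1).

φ implies χ = 2/3 implies 2/3 = 1
φ implies χ = 2/3 implies 2/3 = 1
(φ implies χ) iff (φ implies χ) = 1 iff 1 = 1
ψ iff χ = 1/3 iff 2/3 = 2/3
φ iff (ψ iff χ) = 2/3 iff 2/3 = 1
((φ implies χ) iff (φ implies χ)) iff (φ iff (ψ iff χ)) = 1 iff 1 = 1
φ implies ψ = 2/3 implies 1/3 = 2/3
ψ implies φ = 1/3 implies 2/3 = 1
χ implies (ψ implies φ) = 2/3 implies 1 = 1
(φ implies ψ) implies (χ implies (ψ implies φ)) = 2/3 implies 1 = 1
not ((φ implies ψ) implies (χ implies (ψ implies φ))) = not 1 = 0
φ iff φ = 2/3 iff 2/3 = 1
(φ iff φ) iff χ = 1 iff 2/3 = 2/3
not ((φ iff φ) iff χ) = not 2/3 = 1/3
not ((φ implies ψ) implies (χ implies (ψ implies φ))) iff not ((φ iff φ) iff χ) = 0 iff 1/3 = 2/3
(((φ implies χ) iff (φ implies χ)) iff (φ iff (ψ iff χ))) implies (not ((φ implies ψ) implies (χ implies (ψ implies φ))) iff not ((φ iff φ) iff χ)) = 1 implies 2/3 = 2/3

2/3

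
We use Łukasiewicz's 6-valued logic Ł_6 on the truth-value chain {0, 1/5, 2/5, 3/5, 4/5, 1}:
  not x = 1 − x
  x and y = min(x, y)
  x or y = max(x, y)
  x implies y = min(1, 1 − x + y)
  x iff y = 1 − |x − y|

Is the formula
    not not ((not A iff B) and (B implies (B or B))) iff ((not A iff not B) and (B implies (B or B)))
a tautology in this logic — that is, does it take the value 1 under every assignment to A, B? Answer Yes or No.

No

Counterexample: take A = 0, B = 0.
not A = not 0 = 1
not A iff B = 1 iff 0 = 0
B or B = 0 or 0 = 0
B implies (B or B) = 0 implies 0 = 1
(not A iff B) and (B implies (B or B)) = 0 and 1 = 0
not ((not A iff B) and (B implies (B or B))) = not 0 = 1
not not ((not A iff B) and (B implies (B or B))) = not 1 = 0
not A = not 0 = 1
not B = not 0 = 1
not A iff not B = 1 iff 1 = 1
B or B = 0 or 0 = 0
B implies (B or B) = 0 implies 0 = 1
(not A iff not B) and (B implies (B or B)) = 1 and 1 = 1
not not ((not A iff B) and (B implies (B or B))) iff ((not A iff not B) and (B implies (B or B))) = 0 iff 1 = 0
This gives 0 ≠ 1.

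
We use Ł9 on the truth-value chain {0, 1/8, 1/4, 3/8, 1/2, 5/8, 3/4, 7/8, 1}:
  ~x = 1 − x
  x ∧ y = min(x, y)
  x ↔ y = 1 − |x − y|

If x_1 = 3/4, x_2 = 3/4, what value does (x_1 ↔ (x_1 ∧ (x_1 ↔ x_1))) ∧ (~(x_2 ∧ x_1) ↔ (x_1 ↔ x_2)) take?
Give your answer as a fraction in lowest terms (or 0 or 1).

1/4

x_1 ↔ x_1 = 3/4 ↔ 3/4 = 1
x_1 ∧ (x_1 ↔ x_1) = 3/4 ∧ 1 = 3/4
x_1 ↔ (x_1 ∧ (x_1 ↔ x_1)) = 3/4 ↔ 3/4 = 1
x_2 ∧ x_1 = 3/4 ∧ 3/4 = 3/4
~(x_2 ∧ x_1) = ~3/4 = 1/4
x_1 ↔ x_2 = 3/4 ↔ 3/4 = 1
~(x_2 ∧ x_1) ↔ (x_1 ↔ x_2) = 1/4 ↔ 1 = 1/4
(x_1 ↔ (x_1 ∧ (x_1 ↔ x_1))) ∧ (~(x_2 ∧ x_1) ↔ (x_1 ↔ x_2)) = 1 ∧ 1/4 = 1/4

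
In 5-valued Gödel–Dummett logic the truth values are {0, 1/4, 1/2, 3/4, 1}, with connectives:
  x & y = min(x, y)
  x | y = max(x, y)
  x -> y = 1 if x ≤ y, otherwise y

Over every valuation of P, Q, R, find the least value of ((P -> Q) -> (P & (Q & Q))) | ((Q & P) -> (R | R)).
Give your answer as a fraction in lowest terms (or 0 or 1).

Take P = 1/4, Q = 1/4, R = 0:
P -> Q = 1/4 -> 1/4 = 1
Q & Q = 1/4 & 1/4 = 1/4
P & (Q & Q) = 1/4 & 1/4 = 1/4
(P -> Q) -> (P & (Q & Q)) = 1 -> 1/4 = 1/4
Q & P = 1/4 & 1/4 = 1/4
R | R = 0 | 0 = 0
(Q & P) -> (R | R) = 1/4 -> 0 = 0
((P -> Q) -> (P & (Q & Q))) | ((Q & P) -> (R | R)) = 1/4 | 0 = 1/4
No assignment yields a value below 1/4, so this is the minimum.

1/4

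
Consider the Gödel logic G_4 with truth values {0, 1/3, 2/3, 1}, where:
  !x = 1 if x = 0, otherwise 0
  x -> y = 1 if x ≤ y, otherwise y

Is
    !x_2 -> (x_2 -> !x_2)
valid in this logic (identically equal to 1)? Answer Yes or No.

x_2 = 0 ↦ 1
x_2 = 1/3 ↦ 1
x_2 = 2/3 ↦ 1
x_2 = 1 ↦ 1
Every assignment gives a value ≥ 1.

Yes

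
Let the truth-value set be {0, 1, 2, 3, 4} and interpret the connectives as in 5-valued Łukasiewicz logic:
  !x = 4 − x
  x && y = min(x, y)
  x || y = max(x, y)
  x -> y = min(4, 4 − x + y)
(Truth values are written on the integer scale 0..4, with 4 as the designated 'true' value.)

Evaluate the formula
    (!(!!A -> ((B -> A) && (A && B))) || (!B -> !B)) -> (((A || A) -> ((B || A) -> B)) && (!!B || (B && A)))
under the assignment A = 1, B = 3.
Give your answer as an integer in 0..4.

!A = !1 = 3
!!A = !3 = 1
B -> A = 3 -> 1 = 2
A && B = 1 && 3 = 1
(B -> A) && (A && B) = 2 && 1 = 1
!!A -> ((B -> A) && (A && B)) = 1 -> 1 = 4
!(!!A -> ((B -> A) && (A && B))) = !4 = 0
!B = !3 = 1
!B = !3 = 1
!B -> !B = 1 -> 1 = 4
!(!!A -> ((B -> A) && (A && B))) || (!B -> !B) = 0 || 4 = 4
A || A = 1 || 1 = 1
B || A = 3 || 1 = 3
(B || A) -> B = 3 -> 3 = 4
(A || A) -> ((B || A) -> B) = 1 -> 4 = 4
!B = !3 = 1
!!B = !1 = 3
B && A = 3 && 1 = 1
!!B || (B && A) = 3 || 1 = 3
((A || A) -> ((B || A) -> B)) && (!!B || (B && A)) = 4 && 3 = 3
(!(!!A -> ((B -> A) && (A && B))) || (!B -> !B)) -> (((A || A) -> ((B || A) -> B)) && (!!B || (B && A))) = 4 -> 3 = 3

3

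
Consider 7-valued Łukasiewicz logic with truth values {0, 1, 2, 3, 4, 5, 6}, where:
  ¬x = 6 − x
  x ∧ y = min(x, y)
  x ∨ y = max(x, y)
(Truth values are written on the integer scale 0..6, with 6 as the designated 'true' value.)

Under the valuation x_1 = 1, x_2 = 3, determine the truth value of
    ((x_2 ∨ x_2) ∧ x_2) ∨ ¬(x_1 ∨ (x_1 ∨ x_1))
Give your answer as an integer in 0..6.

x_2 ∨ x_2 = 3 ∨ 3 = 3
(x_2 ∨ x_2) ∧ x_2 = 3 ∧ 3 = 3
x_1 ∨ x_1 = 1 ∨ 1 = 1
x_1 ∨ (x_1 ∨ x_1) = 1 ∨ 1 = 1
¬(x_1 ∨ (x_1 ∨ x_1)) = ¬1 = 5
((x_2 ∨ x_2) ∧ x_2) ∨ ¬(x_1 ∨ (x_1 ∨ x_1)) = 3 ∨ 5 = 5

5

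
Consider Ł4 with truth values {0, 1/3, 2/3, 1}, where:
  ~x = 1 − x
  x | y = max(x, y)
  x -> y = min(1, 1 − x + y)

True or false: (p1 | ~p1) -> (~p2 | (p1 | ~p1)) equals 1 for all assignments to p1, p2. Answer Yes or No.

Yes

p1 = 0, p2 = 0 ↦ 1
p1 = 0, p2 = 1/3 ↦ 1
p1 = 0, p2 = 2/3 ↦ 1
p1 = 0, p2 = 1 ↦ 1
p1 = 1/3, p2 = 0 ↦ 1
p1 = 1/3, p2 = 1/3 ↦ 1
p1 = 1/3, p2 = 2/3 ↦ 1
p1 = 1/3, p2 = 1 ↦ 1
p1 = 2/3, p2 = 0 ↦ 1
p1 = 2/3, p2 = 1/3 ↦ 1
p1 = 2/3, p2 = 2/3 ↦ 1
p1 = 2/3, p2 = 1 ↦ 1
p1 = 1, p2 = 0 ↦ 1
p1 = 1, p2 = 1/3 ↦ 1
p1 = 1, p2 = 2/3 ↦ 1
p1 = 1, p2 = 1 ↦ 1
Every assignment gives a value ≥ 1.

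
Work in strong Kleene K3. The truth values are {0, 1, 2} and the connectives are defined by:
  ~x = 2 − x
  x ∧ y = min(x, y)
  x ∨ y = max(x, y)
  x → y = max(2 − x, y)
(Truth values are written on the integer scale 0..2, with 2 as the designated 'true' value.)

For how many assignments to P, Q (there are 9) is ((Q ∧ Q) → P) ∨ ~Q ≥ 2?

5

P = 0, Q = 0 ↦ 2  ≥
P = 0, Q = 1 ↦ 1  <
P = 0, Q = 2 ↦ 0  <
P = 1, Q = 0 ↦ 2  ≥
P = 1, Q = 1 ↦ 1  <
P = 1, Q = 2 ↦ 1  <
P = 2, Q = 0 ↦ 2  ≥
P = 2, Q = 1 ↦ 2  ≥
P = 2, Q = 2 ↦ 2  ≥
So 5 of the 9 assignments meet the threshold.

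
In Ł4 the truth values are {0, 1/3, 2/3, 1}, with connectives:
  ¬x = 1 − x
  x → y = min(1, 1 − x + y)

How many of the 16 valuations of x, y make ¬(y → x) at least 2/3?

x = 0, y = 0 ↦ 0  <
x = 0, y = 1/3 ↦ 1/3  <
x = 0, y = 2/3 ↦ 2/3  ≥
x = 0, y = 1 ↦ 1  ≥
x = 1/3, y = 0 ↦ 0  <
x = 1/3, y = 1/3 ↦ 0  <
x = 1/3, y = 2/3 ↦ 1/3  <
x = 1/3, y = 1 ↦ 2/3  ≥
x = 2/3, y = 0 ↦ 0  <
x = 2/3, y = 1/3 ↦ 0  <
x = 2/3, y = 2/3 ↦ 0  <
x = 2/3, y = 1 ↦ 1/3  <
x = 1, y = 0 ↦ 0  <
x = 1, y = 1/3 ↦ 0  <
x = 1, y = 2/3 ↦ 0  <
x = 1, y = 1 ↦ 0  <
So 3 of the 16 assignments meet the threshold.

3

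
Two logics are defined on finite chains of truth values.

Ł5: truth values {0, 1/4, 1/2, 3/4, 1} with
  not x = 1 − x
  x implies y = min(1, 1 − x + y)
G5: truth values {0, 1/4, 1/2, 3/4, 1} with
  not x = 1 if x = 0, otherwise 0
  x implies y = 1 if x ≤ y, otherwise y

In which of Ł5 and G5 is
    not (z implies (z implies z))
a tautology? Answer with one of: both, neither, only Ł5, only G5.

In Ł5: at z = 0 the value is 0 — not a tautology.
In G5: at z = 0 the value is 0 — not a tautology.

neither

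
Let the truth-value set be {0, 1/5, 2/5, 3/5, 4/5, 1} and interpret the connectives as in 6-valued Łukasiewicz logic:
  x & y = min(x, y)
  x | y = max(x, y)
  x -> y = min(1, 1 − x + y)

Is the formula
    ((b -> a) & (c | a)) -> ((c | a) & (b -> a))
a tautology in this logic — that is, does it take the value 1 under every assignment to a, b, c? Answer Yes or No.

At a = 1, b = 4/5, c = 0, for instance:
b -> a = 4/5 -> 1 = 1
c | a = 0 | 1 = 1
(b -> a) & (c | a) = 1 & 1 = 1
(c | a) & (b -> a) = 1 & 1 = 1
((b -> a) & (c | a)) -> ((c | a) & (b -> a)) = 1 -> 1 = 1
and checking the remaining 215 assignments likewise gives ≥ 1 in every case.

Yes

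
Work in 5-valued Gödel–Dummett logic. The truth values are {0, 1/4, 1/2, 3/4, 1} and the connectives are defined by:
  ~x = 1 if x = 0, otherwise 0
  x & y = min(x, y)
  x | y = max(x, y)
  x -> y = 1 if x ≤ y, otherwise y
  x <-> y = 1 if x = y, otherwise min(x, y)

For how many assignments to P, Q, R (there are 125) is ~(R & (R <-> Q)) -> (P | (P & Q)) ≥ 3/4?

value 1: 89 assignments (counts)
value 3/4: 9 assignments (counts)
value 1/2: 9 assignments
value 1/4: 9 assignments
value 0: 9 assignments
So 98 of the 125 assignments meet the threshold.

98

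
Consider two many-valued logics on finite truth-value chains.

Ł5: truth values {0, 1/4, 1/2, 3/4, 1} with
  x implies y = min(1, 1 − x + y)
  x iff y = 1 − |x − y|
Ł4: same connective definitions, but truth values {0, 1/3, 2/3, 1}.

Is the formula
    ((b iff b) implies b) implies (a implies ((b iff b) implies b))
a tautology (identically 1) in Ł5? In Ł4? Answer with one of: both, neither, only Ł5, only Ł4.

both

In Ł5: every assignment gives 1 — tautology.
In Ł4: every assignment gives 1 — tautology.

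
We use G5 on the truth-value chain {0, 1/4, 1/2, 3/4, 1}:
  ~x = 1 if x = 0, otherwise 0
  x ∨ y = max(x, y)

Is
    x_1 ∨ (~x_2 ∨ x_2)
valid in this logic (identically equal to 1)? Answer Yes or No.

Counterexample: take x_1 = 0, x_2 = 1/4.
~x_2 = ~1/4 = 0
~x_2 ∨ x_2 = 0 ∨ 1/4 = 1/4
x_1 ∨ (~x_2 ∨ x_2) = 0 ∨ 1/4 = 1/4
This gives 1/4 ≠ 1.

No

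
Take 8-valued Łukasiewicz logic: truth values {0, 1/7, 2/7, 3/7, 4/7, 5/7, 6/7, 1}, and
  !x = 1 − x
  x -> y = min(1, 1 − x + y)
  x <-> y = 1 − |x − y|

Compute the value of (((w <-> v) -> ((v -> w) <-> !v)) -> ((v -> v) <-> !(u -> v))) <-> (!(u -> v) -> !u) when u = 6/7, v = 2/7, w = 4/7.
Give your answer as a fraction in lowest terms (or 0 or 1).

1

w <-> v = 4/7 <-> 2/7 = 5/7
v -> w = 2/7 -> 4/7 = 1
!v = !2/7 = 5/7
(v -> w) <-> !v = 1 <-> 5/7 = 5/7
(w <-> v) -> ((v -> w) <-> !v) = 5/7 -> 5/7 = 1
v -> v = 2/7 -> 2/7 = 1
u -> v = 6/7 -> 2/7 = 3/7
!(u -> v) = !3/7 = 4/7
(v -> v) <-> !(u -> v) = 1 <-> 4/7 = 4/7
((w <-> v) -> ((v -> w) <-> !v)) -> ((v -> v) <-> !(u -> v)) = 1 -> 4/7 = 4/7
u -> v = 6/7 -> 2/7 = 3/7
!(u -> v) = !3/7 = 4/7
!u = !6/7 = 1/7
!(u -> v) -> !u = 4/7 -> 1/7 = 4/7
(((w <-> v) -> ((v -> w) <-> !v)) -> ((v -> v) <-> !(u -> v))) <-> (!(u -> v) -> !u) = 4/7 <-> 4/7 = 1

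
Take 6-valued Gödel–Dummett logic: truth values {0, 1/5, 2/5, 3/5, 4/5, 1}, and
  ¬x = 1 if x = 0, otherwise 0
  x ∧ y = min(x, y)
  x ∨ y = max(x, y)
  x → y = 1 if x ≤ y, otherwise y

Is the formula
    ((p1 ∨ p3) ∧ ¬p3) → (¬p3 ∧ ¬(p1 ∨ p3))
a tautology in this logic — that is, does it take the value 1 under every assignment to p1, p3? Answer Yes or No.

No

Counterexample: take p1 = 1/5, p3 = 0.
p1 ∨ p3 = 1/5 ∨ 0 = 1/5
¬p3 = ¬0 = 1
(p1 ∨ p3) ∧ ¬p3 = 1/5 ∧ 1 = 1/5
¬p3 = ¬0 = 1
p1 ∨ p3 = 1/5 ∨ 0 = 1/5
¬(p1 ∨ p3) = ¬1/5 = 0
¬p3 ∧ ¬(p1 ∨ p3) = 1 ∧ 0 = 0
((p1 ∨ p3) ∧ ¬p3) → (¬p3 ∧ ¬(p1 ∨ p3)) = 1/5 → 0 = 0
This gives 0 ≠ 1.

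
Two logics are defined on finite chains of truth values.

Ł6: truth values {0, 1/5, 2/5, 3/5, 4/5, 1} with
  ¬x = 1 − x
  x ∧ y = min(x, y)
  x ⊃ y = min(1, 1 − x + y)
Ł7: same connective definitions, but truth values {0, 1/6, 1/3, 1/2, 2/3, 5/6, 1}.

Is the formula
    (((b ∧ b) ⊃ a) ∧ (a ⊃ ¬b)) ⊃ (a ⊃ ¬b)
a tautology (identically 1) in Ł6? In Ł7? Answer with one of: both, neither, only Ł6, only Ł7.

both

In Ł6: every assignment gives 1 — tautology.
In Ł7: every assignment gives 1 — tautology.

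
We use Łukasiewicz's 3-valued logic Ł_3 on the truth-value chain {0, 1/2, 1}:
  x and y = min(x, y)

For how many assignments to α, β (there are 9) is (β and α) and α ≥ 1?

1

α = 0, β = 0 ↦ 0  <
α = 0, β = 1/2 ↦ 0  <
α = 0, β = 1 ↦ 0  <
α = 1/2, β = 0 ↦ 0  <
α = 1/2, β = 1/2 ↦ 1/2  <
α = 1/2, β = 1 ↦ 1/2  <
α = 1, β = 0 ↦ 0  <
α = 1, β = 1/2 ↦ 1/2  <
α = 1, β = 1 ↦ 1  ≥
So 1 of the 9 assignments meets the threshold.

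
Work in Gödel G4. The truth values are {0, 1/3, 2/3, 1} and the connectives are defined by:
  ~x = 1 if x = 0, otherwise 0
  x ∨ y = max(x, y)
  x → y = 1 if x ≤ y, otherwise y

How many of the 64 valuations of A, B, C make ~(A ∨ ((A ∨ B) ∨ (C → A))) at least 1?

3

value 1: 3 assignments (counts)
value 0: 61 assignments
So 3 of the 64 assignments meet the threshold.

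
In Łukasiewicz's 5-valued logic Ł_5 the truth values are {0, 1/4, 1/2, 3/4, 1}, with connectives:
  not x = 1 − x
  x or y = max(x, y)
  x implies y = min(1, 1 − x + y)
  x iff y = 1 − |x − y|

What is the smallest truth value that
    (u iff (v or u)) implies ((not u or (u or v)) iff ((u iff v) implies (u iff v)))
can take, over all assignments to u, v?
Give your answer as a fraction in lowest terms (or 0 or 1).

Take u = 1/2, v = 0:
v or u = 0 or 1/2 = 1/2
u iff (v or u) = 1/2 iff 1/2 = 1
not u = not 1/2 = 1/2
u or v = 1/2 or 0 = 1/2
not u or (u or v) = 1/2 or 1/2 = 1/2
u iff v = 1/2 iff 0 = 1/2
u iff v = 1/2 iff 0 = 1/2
(u iff v) implies (u iff v) = 1/2 implies 1/2 = 1
(not u or (u or v)) iff ((u iff v) implies (u iff v)) = 1/2 iff 1 = 1/2
(u iff (v or u)) implies ((not u or (u or v)) iff ((u iff v) implies (u iff v))) = 1 implies 1/2 = 1/2
No assignment yields a value below 1/2, so this is the minimum.

1/2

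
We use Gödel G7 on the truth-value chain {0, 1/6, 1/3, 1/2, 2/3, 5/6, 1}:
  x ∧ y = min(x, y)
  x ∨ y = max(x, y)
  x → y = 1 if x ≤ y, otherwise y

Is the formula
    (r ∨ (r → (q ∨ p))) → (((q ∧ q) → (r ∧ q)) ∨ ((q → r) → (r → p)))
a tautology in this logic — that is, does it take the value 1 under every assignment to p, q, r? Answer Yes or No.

Counterexample: take p = 0, q = 1/3, r = 1/6.
q ∨ p = 1/3 ∨ 0 = 1/3
r → (q ∨ p) = 1/6 → 1/3 = 1
r ∨ (r → (q ∨ p)) = 1/6 ∨ 1 = 1
q ∧ q = 1/3 ∧ 1/3 = 1/3
r ∧ q = 1/6 ∧ 1/3 = 1/6
(q ∧ q) → (r ∧ q) = 1/3 → 1/6 = 1/6
q → r = 1/3 → 1/6 = 1/6
r → p = 1/6 → 0 = 0
(q → r) → (r → p) = 1/6 → 0 = 0
((q ∧ q) → (r ∧ q)) ∨ ((q → r) → (r → p)) = 1/6 ∨ 0 = 1/6
(r ∨ (r → (q ∨ p))) → (((q ∧ q) → (r ∧ q)) ∨ ((q → r) → (r → p))) = 1 → 1/6 = 1/6
This gives 1/6 ≠ 1.

No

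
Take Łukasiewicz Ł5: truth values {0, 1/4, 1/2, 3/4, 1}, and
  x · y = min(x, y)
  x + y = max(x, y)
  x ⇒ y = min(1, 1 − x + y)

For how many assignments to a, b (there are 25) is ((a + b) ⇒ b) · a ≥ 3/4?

value 1: 1 assignment (counts)
value 3/4: 4 assignments (counts)
value 1/2: 7 assignments
value 1/4: 7 assignments
value 0: 6 assignments
So 5 of the 25 assignments meet the threshold.

5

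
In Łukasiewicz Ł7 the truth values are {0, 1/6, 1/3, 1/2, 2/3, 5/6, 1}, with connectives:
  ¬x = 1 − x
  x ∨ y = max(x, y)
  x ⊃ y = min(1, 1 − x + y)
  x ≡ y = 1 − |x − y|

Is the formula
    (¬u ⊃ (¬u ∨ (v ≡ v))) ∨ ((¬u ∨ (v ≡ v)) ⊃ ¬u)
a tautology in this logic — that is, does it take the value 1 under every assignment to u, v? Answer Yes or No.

Yes

At u = 2/3, v = 1/2, for instance:
¬u = ¬2/3 = 1/3
¬u = ¬2/3 = 1/3
v ≡ v = 1/2 ≡ 1/2 = 1
¬u ∨ (v ≡ v) = 1/3 ∨ 1 = 1
¬u ⊃ (¬u ∨ (v ≡ v)) = 1/3 ⊃ 1 = 1
(¬u ∨ (v ≡ v)) ⊃ ¬u = 1 ⊃ 1/3 = 1/3
(¬u ⊃ (¬u ∨ (v ≡ v))) ∨ ((¬u ∨ (v ≡ v)) ⊃ ¬u) = 1 ∨ 1/3 = 1
and checking the remaining 48 assignments likewise gives ≥ 1 in every case.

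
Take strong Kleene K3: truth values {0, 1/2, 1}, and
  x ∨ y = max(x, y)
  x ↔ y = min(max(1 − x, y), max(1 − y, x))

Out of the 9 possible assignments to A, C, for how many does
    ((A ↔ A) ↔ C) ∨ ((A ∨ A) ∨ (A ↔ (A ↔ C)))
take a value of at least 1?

4

A = 0, C = 0 ↦ 0  <
A = 0, C = 1/2 ↦ 1/2  <
A = 0, C = 1 ↦ 1  ≥
A = 1/2, C = 0 ↦ 1/2  <
A = 1/2, C = 1/2 ↦ 1/2  <
A = 1/2, C = 1 ↦ 1/2  <
A = 1, C = 0 ↦ 1  ≥
A = 1, C = 1/2 ↦ 1  ≥
A = 1, C = 1 ↦ 1  ≥
So 4 of the 9 assignments meet the threshold.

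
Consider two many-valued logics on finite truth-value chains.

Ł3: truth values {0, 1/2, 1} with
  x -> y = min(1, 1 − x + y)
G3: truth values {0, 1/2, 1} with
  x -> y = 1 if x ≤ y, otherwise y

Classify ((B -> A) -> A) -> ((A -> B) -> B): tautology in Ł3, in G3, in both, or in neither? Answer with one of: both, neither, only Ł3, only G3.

only Ł3

In Ł3: every assignment gives 1 — tautology.
In G3: at A = 0, B = 1/2 the value is 1/2 — not a tautology.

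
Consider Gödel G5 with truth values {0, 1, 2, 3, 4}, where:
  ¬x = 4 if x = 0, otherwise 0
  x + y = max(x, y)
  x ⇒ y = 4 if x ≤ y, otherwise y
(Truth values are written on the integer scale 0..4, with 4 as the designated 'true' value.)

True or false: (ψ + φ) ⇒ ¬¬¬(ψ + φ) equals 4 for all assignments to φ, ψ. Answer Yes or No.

No

Counterexample: take φ = 0, ψ = 1.
ψ + φ = 1 + 0 = 1
ψ + φ = 1 + 0 = 1
¬(ψ + φ) = ¬1 = 0
¬¬(ψ + φ) = ¬0 = 4
¬¬¬(ψ + φ) = ¬4 = 0
(ψ + φ) ⇒ ¬¬¬(ψ + φ) = 1 ⇒ 0 = 0
This gives 0 ≠ 4.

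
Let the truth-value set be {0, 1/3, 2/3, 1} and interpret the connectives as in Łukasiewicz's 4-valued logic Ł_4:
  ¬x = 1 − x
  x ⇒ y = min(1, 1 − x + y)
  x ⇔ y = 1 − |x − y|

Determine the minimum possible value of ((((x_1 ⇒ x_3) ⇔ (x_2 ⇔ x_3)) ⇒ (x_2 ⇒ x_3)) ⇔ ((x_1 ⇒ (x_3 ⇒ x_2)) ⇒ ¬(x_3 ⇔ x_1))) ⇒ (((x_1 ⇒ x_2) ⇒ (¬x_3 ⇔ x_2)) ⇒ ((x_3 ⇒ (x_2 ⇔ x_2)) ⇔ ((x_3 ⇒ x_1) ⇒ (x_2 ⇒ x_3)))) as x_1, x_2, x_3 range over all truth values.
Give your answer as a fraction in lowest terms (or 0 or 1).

Take x_1 = 1/3, x_2 = 1, x_3 = 0:
x_1 ⇒ x_3 = 1/3 ⇒ 0 = 2/3
x_2 ⇔ x_3 = 1 ⇔ 0 = 0
(x_1 ⇒ x_3) ⇔ (x_2 ⇔ x_3) = 2/3 ⇔ 0 = 1/3
x_2 ⇒ x_3 = 1 ⇒ 0 = 0
((x_1 ⇒ x_3) ⇔ (x_2 ⇔ x_3)) ⇒ (x_2 ⇒ x_3) = 1/3 ⇒ 0 = 2/3
x_3 ⇒ x_2 = 0 ⇒ 1 = 1
x_1 ⇒ (x_3 ⇒ x_2) = 1/3 ⇒ 1 = 1
x_3 ⇔ x_1 = 0 ⇔ 1/3 = 2/3
¬(x_3 ⇔ x_1) = ¬2/3 = 1/3
(x_1 ⇒ (x_3 ⇒ x_2)) ⇒ ¬(x_3 ⇔ x_1) = 1 ⇒ 1/3 = 1/3
(((x_1 ⇒ x_3) ⇔ (x_2 ⇔ x_3)) ⇒ (x_2 ⇒ x_3)) ⇔ ((x_1 ⇒ (x_3 ⇒ x_2)) ⇒ ¬(x_3 ⇔ x_1)) = 2/3 ⇔ 1/3 = 2/3
x_1 ⇒ x_2 = 1/3 ⇒ 1 = 1
¬x_3 = ¬0 = 1
¬x_3 ⇔ x_2 = 1 ⇔ 1 = 1
(x_1 ⇒ x_2) ⇒ (¬x_3 ⇔ x_2) = 1 ⇒ 1 = 1
x_2 ⇔ x_2 = 1 ⇔ 1 = 1
x_3 ⇒ (x_2 ⇔ x_2) = 0 ⇒ 1 = 1
x_3 ⇒ x_1 = 0 ⇒ 1/3 = 1
x_2 ⇒ x_3 = 1 ⇒ 0 = 0
(x_3 ⇒ x_1) ⇒ (x_2 ⇒ x_3) = 1 ⇒ 0 = 0
(x_3 ⇒ (x_2 ⇔ x_2)) ⇔ ((x_3 ⇒ x_1) ⇒ (x_2 ⇒ x_3)) = 1 ⇔ 0 = 0
((x_1 ⇒ x_2) ⇒ (¬x_3 ⇔ x_2)) ⇒ ((x_3 ⇒ (x_2 ⇔ x_2)) ⇔ ((x_3 ⇒ x_1) ⇒ (x_2 ⇒ x_3))) = 1 ⇒ 0 = 0
((((x_1 ⇒ x_3) ⇔ (x_2 ⇔ x_3)) ⇒ (x_2 ⇒ x_3)) ⇔ ((x_1 ⇒ (x_3 ⇒ x_2)) ⇒ ¬(x_3 ⇔ x_1))) ⇒ (((x_1 ⇒ x_2) ⇒ (¬x_3 ⇔ x_2)) ⇒ ((x_3 ⇒ (x_2 ⇔ x_2)) ⇔ ((x_3 ⇒ x_1) ⇒ (x_2 ⇒ x_3)))) = 2/3 ⇒ 0 = 1/3
No assignment yields a value below 1/3, so this is the minimum.

1/3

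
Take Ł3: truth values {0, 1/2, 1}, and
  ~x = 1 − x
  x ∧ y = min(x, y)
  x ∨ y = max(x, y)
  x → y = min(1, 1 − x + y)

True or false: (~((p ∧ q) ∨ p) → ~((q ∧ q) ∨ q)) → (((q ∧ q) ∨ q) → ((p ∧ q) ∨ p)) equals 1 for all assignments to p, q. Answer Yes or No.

p = 0, q = 0 ↦ 1
p = 0, q = 1/2 ↦ 1
p = 0, q = 1 ↦ 1
p = 1/2, q = 0 ↦ 1
p = 1/2, q = 1/2 ↦ 1
p = 1/2, q = 1 ↦ 1
p = 1, q = 0 ↦ 1
p = 1, q = 1/2 ↦ 1
p = 1, q = 1 ↦ 1
Every assignment gives a value ≥ 1.

Yes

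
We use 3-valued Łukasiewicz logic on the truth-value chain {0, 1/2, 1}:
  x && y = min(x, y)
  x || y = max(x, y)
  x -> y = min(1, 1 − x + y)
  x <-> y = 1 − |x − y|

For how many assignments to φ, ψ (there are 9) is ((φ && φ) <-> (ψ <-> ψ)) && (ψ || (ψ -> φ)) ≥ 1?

φ = 0, ψ = 0 ↦ 0  <
φ = 0, ψ = 1/2 ↦ 0  <
φ = 0, ψ = 1 ↦ 0  <
φ = 1/2, ψ = 0 ↦ 1/2  <
φ = 1/2, ψ = 1/2 ↦ 1/2  <
φ = 1/2, ψ = 1 ↦ 1/2  <
φ = 1, ψ = 0 ↦ 1  ≥
φ = 1, ψ = 1/2 ↦ 1  ≥
φ = 1, ψ = 1 ↦ 1  ≥
So 3 of the 9 assignments meet the threshold.

3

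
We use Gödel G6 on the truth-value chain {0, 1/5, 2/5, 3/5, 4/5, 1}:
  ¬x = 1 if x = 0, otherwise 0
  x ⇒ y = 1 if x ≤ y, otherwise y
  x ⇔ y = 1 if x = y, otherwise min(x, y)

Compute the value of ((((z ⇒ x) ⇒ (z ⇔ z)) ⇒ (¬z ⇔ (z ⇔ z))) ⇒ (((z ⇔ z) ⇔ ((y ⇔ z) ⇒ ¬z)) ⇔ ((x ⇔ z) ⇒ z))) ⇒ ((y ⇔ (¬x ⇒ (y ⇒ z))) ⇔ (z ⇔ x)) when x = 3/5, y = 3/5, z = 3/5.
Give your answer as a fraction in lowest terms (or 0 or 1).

z ⇒ x = 3/5 ⇒ 3/5 = 1
z ⇔ z = 3/5 ⇔ 3/5 = 1
(z ⇒ x) ⇒ (z ⇔ z) = 1 ⇒ 1 = 1
¬z = ¬3/5 = 0
z ⇔ z = 3/5 ⇔ 3/5 = 1
¬z ⇔ (z ⇔ z) = 0 ⇔ 1 = 0
((z ⇒ x) ⇒ (z ⇔ z)) ⇒ (¬z ⇔ (z ⇔ z)) = 1 ⇒ 0 = 0
z ⇔ z = 3/5 ⇔ 3/5 = 1
y ⇔ z = 3/5 ⇔ 3/5 = 1
¬z = ¬3/5 = 0
(y ⇔ z) ⇒ ¬z = 1 ⇒ 0 = 0
(z ⇔ z) ⇔ ((y ⇔ z) ⇒ ¬z) = 1 ⇔ 0 = 0
x ⇔ z = 3/5 ⇔ 3/5 = 1
(x ⇔ z) ⇒ z = 1 ⇒ 3/5 = 3/5
((z ⇔ z) ⇔ ((y ⇔ z) ⇒ ¬z)) ⇔ ((x ⇔ z) ⇒ z) = 0 ⇔ 3/5 = 0
(((z ⇒ x) ⇒ (z ⇔ z)) ⇒ (¬z ⇔ (z ⇔ z))) ⇒ (((z ⇔ z) ⇔ ((y ⇔ z) ⇒ ¬z)) ⇔ ((x ⇔ z) ⇒ z)) = 0 ⇒ 0 = 1
¬x = ¬3/5 = 0
y ⇒ z = 3/5 ⇒ 3/5 = 1
¬x ⇒ (y ⇒ z) = 0 ⇒ 1 = 1
y ⇔ (¬x ⇒ (y ⇒ z)) = 3/5 ⇔ 1 = 3/5
z ⇔ x = 3/5 ⇔ 3/5 = 1
(y ⇔ (¬x ⇒ (y ⇒ z))) ⇔ (z ⇔ x) = 3/5 ⇔ 1 = 3/5
((((z ⇒ x) ⇒ (z ⇔ z)) ⇒ (¬z ⇔ (z ⇔ z))) ⇒ (((z ⇔ z) ⇔ ((y ⇔ z) ⇒ ¬z)) ⇔ ((x ⇔ z) ⇒ z))) ⇒ ((y ⇔ (¬x ⇒ (y ⇒ z))) ⇔ (z ⇔ x)) = 1 ⇒ 3/5 = 3/5

3/5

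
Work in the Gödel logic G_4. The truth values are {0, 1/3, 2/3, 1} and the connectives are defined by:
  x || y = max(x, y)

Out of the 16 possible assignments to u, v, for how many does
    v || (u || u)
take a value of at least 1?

u = 0, v = 0 ↦ 0  <
u = 0, v = 1/3 ↦ 1/3  <
u = 0, v = 2/3 ↦ 2/3  <
u = 0, v = 1 ↦ 1  ≥
u = 1/3, v = 0 ↦ 1/3  <
u = 1/3, v = 1/3 ↦ 1/3  <
u = 1/3, v = 2/3 ↦ 2/3  <
u = 1/3, v = 1 ↦ 1  ≥
u = 2/3, v = 0 ↦ 2/3  <
u = 2/3, v = 1/3 ↦ 2/3  <
u = 2/3, v = 2/3 ↦ 2/3  <
u = 2/3, v = 1 ↦ 1  ≥
u = 1, v = 0 ↦ 1  ≥
u = 1, v = 1/3 ↦ 1  ≥
u = 1, v = 2/3 ↦ 1  ≥
u = 1, v = 1 ↦ 1  ≥
So 7 of the 16 assignments meet the threshold.

7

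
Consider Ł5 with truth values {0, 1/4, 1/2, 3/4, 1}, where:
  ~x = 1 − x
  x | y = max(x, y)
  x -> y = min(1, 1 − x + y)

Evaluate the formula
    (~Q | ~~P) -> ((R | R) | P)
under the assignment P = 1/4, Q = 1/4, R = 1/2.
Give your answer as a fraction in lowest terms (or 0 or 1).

3/4

~Q = ~1/4 = 3/4
~P = ~1/4 = 3/4
~~P = ~3/4 = 1/4
~Q | ~~P = 3/4 | 1/4 = 3/4
R | R = 1/2 | 1/2 = 1/2
(R | R) | P = 1/2 | 1/4 = 1/2
(~Q | ~~P) -> ((R | R) | P) = 3/4 -> 1/2 = 3/4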